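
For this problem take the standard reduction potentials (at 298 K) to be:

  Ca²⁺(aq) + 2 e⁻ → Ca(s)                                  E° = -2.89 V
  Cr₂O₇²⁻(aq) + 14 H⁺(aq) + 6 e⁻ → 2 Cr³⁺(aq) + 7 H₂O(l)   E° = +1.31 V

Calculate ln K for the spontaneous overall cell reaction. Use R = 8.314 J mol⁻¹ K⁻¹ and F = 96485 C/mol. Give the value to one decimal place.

Cathode: Cr₂O₇²⁻/Cr³⁺; anode: Ca²⁺/Ca. E°cell = (+1.31) − (-2.89) = +4.20 V, with n = 6.
ΔG° = −nFE° = −RT ln K, so ln K = nFE°/(RT) = (6)(96485)(+4.20) / ((8.314)(298)) = 981.373.

981.4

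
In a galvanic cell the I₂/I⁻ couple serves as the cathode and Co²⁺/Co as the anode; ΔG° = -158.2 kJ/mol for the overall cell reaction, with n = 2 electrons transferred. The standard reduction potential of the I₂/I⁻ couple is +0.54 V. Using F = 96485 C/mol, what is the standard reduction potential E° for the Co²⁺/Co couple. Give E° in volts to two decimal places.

E°cell = −ΔG°/(nF) = −(-158.2×10³)/((2)(96485)) = +0.820 V.
Since I₂/I⁻ is the cathode and Co²⁺/Co the anode, E°cell = E°(I₂/I⁻) − E°(Co²⁺/Co).
So E°(Co²⁺/Co) = E°(I₂/I⁻) − E°cell = (+0.54) − (+0.820) = -0.28 V.

-0.28 V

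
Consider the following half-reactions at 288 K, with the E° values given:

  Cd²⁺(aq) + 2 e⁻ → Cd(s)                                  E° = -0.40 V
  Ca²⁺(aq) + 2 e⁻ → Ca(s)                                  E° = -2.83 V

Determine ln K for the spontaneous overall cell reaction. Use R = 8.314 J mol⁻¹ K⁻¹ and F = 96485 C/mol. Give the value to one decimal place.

195.8

Cathode: Cd²⁺/Cd; anode: Ca²⁺/Ca. E°cell = (-0.40) − (-2.83) = +2.43 V, with n = 2.
ΔG° = −nFE° = −RT ln K, so ln K = nFE°/(RT) = (2)(96485)(+2.43) / ((8.314)(288)) = 195.836.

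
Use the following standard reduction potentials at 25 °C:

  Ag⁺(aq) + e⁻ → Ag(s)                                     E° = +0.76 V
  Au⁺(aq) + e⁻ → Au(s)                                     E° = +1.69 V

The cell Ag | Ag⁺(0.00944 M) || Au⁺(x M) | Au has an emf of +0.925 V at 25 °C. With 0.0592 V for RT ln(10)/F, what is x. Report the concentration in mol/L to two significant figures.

Au⁺/Au is the cathode, Ag⁺/Ag the anode: E°cell = +0.93 V, n = 1.
Overall reaction: Au⁺(aq) + Ag(s) → Au(s) + Ag⁺(aq); Q = [Ag⁺]^1/[Au⁺]^1.
From E = E° − (0.0592/n) log Q: log Q = (E° − E)·n/0.0592 = (+0.93 − (+0.925))·1/0.0592 = 0.0845.
So 1·log[Au⁺] = 1·log(0.00944) − log Q = -2.0250 − (0.0845) = -2.1095; [Au⁺] = 10^(-2.1095) ≈ 0.0078 M.

0.0078 M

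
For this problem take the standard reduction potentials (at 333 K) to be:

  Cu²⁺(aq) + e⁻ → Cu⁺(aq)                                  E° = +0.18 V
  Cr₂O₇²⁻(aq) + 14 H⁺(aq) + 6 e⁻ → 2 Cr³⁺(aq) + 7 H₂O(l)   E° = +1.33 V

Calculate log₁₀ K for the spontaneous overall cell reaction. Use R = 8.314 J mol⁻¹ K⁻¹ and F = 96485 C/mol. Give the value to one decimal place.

Cathode: Cr₂O₇²⁻/Cr³⁺; anode: Cu²⁺/Cu⁺. E°cell = (+1.33) − (+0.18) = +1.15 V, with n = 6.
ΔG° = −nFE° = −RT ln K, so ln K = nFE°/(RT) = (6)(96485)(+1.15) / ((8.314)(333)) = 240.467.
log₁₀ K = 240.467 / ln 10 = 104.4.

104.4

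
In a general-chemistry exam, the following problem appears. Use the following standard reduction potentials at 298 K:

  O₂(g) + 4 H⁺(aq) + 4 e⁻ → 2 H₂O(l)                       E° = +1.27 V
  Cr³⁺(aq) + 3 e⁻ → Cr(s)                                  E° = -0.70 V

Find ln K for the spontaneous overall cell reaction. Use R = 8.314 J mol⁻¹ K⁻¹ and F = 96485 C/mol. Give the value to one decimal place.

Cathode: O₂/H₂O; anode: Cr³⁺/Cr. E°cell = (+1.27) − (-0.70) = +1.97 V, with n = 12.
ΔG° = −nFE° = −RT ln K, so ln K = nFE°/(RT) = (12)(96485)(+1.97) / ((8.314)(298)) = 920.621.

920.6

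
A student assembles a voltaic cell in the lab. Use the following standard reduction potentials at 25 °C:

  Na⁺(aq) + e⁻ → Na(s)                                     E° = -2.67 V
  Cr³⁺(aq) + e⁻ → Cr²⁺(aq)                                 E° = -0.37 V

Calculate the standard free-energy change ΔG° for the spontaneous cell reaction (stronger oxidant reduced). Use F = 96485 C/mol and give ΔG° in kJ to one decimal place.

Cr³⁺/Cr²⁺ (E° = -0.37 V) is the cathode; Na⁺/Na (E° = -2.67 V) is the anode, so E°cell = +2.30 V.
Balancing electrons gives n = 1 (lcm of 1 and 1).
ΔG° = −nFE° = −(1)(96485)(+2.30) = -221,915 J = -221.9 kJ.

-221.9 kJ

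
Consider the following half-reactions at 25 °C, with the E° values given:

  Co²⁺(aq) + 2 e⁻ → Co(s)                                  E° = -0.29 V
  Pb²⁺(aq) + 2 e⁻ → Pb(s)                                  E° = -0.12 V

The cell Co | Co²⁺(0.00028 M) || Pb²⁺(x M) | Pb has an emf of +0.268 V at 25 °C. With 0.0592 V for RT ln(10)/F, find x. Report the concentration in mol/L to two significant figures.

0.57 M

Pb²⁺/Pb is the cathode, Co²⁺/Co the anode: E°cell = +0.17 V, n = 2.
Overall reaction: Pb²⁺(aq) + Co(s) → Pb(s) + Co²⁺(aq); Q = [Co²⁺]^1/[Pb²⁺]^1.
From E = E° − (0.0592/n) log Q: log Q = (E° − E)·n/0.0592 = (+0.17 − (+0.268))·2/0.0592 = -3.3108.
So 1·log[Pb²⁺] = 1·log(0.00028) − log Q = -3.5528 − (-3.3108) = -0.2420; [Pb²⁺] = 10^(-0.2420) ≈ 0.57 M.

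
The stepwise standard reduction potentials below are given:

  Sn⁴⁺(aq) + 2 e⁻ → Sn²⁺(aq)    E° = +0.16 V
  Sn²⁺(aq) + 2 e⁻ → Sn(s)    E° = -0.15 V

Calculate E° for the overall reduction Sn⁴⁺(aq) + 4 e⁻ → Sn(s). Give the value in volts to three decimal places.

Since ΔG° = −nFE° is additive over sequential reductions, n₃E°₃ = n₁E°₁ + n₂E°₂.
E°₃ = (2×+0.16 + 2×-0.15) / 4 = (+0.020) / 4 = +0.005 V.

+0.005 V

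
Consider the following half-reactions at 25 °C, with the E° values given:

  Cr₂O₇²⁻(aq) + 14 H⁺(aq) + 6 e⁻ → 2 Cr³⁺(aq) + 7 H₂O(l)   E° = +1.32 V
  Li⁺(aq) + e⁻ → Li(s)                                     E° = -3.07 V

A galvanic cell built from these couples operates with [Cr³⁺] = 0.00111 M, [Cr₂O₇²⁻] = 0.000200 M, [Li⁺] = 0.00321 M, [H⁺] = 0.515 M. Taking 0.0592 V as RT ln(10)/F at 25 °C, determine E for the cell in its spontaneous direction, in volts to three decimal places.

+4.520 V

Cr₂O₇²⁻/Cr³⁺ is the cathode (higher E°), Li⁺/Li the anode: E°cell = +1.32 − (-3.07) = +4.39 V, n = 6.
Overall: Cr₂O₇²⁻(aq) + 14 H⁺(aq) + 6 Li(s) → 2 Cr³⁺(aq) + 7 H₂O(l) + 6 Li⁺(aq)
Q = [Cr³⁺]^2·[Li⁺]^6 / ([Cr₂O₇²⁻]·[H⁺]^14); log Q = -13.137.
E = E° − (0.0592/n) log Q = +4.39 − (0.0592/6)(-13.137) = +4.520 V.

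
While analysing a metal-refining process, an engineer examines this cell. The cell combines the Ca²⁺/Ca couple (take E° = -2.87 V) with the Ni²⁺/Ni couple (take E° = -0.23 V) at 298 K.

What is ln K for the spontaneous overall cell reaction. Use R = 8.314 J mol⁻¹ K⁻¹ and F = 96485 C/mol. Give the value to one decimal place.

205.6

Cathode: Ni²⁺/Ni; anode: Ca²⁺/Ca. E°cell = (-0.23) − (-2.87) = +2.64 V, with n = 2.
ΔG° = −nFE° = −RT ln K, so ln K = nFE°/(RT) = (2)(96485)(+2.64) / ((8.314)(298)) = 205.621.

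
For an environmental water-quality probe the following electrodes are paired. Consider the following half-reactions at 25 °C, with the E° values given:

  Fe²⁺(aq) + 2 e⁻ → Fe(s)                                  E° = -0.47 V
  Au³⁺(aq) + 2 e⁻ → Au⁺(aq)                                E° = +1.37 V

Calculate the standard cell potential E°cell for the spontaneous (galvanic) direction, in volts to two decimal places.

The Au³⁺/Au⁺ couple has the higher reduction potential, so it is the cathode; Fe²⁺/Fe is oxidised at the anode.
E°cell = E°(cathode) − E°(anode) = (+1.37) − (-0.47) = +1.84 V.

+1.84 V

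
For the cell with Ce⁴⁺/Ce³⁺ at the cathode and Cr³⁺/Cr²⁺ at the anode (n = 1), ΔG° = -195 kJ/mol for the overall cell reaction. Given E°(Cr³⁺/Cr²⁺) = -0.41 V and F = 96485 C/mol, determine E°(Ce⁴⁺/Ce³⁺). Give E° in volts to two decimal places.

E°cell = −ΔG°/(nF) = −(-195×10³)/((1)(96485)) = +2.021 V.
Since Ce⁴⁺/Ce³⁺ is the cathode and Cr³⁺/Cr²⁺ the anode, E°cell = E°(Ce⁴⁺/Ce³⁺) − E°(Cr³⁺/Cr²⁺).
So E°(Ce⁴⁺/Ce³⁺) = E°cell + E°(Cr³⁺/Cr²⁺) = +2.021 + (-0.41) = +1.61 V.

+1.61 V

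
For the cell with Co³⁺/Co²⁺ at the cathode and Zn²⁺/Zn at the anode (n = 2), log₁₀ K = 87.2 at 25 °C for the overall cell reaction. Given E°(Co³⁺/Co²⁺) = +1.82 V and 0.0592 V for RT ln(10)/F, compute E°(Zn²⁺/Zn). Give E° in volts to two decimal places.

-0.76 V

E°cell = (0.0592/n)·log K = (0.0592/2)(87.2) = +2.581 V.
Since Co³⁺/Co²⁺ is the cathode and Zn²⁺/Zn the anode, E°cell = E°(Co³⁺/Co²⁺) − E°(Zn²⁺/Zn).
So E°(Zn²⁺/Zn) = E°(Co³⁺/Co²⁺) − E°cell = (+1.82) − (+2.581) = -0.76 V.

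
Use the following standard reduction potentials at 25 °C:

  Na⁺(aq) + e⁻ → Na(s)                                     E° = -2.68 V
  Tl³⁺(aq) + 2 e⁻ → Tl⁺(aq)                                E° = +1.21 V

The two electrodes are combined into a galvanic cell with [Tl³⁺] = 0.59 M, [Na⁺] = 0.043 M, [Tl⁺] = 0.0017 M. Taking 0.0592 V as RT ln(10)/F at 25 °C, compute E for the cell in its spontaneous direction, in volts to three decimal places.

+4.046 V

Tl³⁺/Tl⁺ is the cathode (higher E°), Na⁺/Na the anode: E°cell = +1.21 − (-2.68) = +3.89 V, n = 2.
Overall: Tl³⁺(aq) + 2 Na(s) → Tl⁺(aq) + 2 Na⁺(aq)
Q = [Tl⁺]·[Na⁺]^2 / ([Tl³⁺]); log Q = -5.273.
E = E° − (0.0592/n) log Q = +3.89 − (0.0592/2)(-5.273) = +4.046 V.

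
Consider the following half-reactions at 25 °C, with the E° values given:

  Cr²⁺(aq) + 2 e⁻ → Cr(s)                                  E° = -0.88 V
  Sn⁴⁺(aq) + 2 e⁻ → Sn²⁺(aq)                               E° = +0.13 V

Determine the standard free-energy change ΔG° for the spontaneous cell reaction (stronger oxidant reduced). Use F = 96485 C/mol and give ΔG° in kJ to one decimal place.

-194.9 kJ

Sn⁴⁺/Sn²⁺ (E° = +0.13 V) is the cathode; Cr²⁺/Cr (E° = -0.88 V) is the anode, so E°cell = +1.01 V.
Balancing electrons gives n = 2 (lcm of 2 and 2).
ΔG° = −nFE° = −(2)(96485)(+1.01) = -194,900 J = -194.9 kJ.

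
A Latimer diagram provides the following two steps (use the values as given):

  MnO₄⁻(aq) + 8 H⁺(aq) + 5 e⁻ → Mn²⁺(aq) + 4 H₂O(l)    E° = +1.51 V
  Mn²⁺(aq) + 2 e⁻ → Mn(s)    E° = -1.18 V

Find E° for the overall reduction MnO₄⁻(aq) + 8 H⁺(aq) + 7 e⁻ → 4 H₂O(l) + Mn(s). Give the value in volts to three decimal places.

Since ΔG° = −nFE° is additive over sequential reductions, n₃E°₃ = n₁E°₁ + n₂E°₂.
E°₃ = (5×+1.51 + 2×-1.18) / 7 = (+5.190) / 7 = +0.741 V.

+0.741 V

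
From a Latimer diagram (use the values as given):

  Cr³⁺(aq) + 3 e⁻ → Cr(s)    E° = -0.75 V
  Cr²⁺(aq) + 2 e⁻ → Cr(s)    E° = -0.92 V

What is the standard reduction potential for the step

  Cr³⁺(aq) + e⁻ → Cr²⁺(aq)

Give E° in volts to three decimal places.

-0.410 V

Sequential free energies add, so n₃E°₃ = n₁E°₁ + n₂E°₂.
With n₃ = 3, and the known step contributing 2×(-0.92) V, the unknown satisfies 1·E° = 3×(-0.75) − 2×(-0.92) = -0.410.
E° = -0.410 / 1 = -0.410 V.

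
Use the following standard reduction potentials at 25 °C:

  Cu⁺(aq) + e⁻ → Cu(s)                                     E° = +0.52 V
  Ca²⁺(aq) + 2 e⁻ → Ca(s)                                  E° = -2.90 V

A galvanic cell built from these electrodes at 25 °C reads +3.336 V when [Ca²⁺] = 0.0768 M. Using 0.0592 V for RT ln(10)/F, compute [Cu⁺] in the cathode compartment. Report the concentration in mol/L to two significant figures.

Cu⁺/Cu is the cathode, Ca²⁺/Ca the anode: E°cell = +3.42 V, n = 2.
Overall reaction: 2 Cu⁺(aq) + Ca(s) → 2 Cu(s) + Ca²⁺(aq); Q = [Ca²⁺]^1/[Cu⁺]^2.
From E = E° − (0.0592/n) log Q: log Q = (E° − E)·n/0.0592 = (+3.42 − (+3.336))·2/0.0592 = 2.8378.
So 2·log[Cu⁺] = 1·log(0.0768) − log Q = -1.1146 − (2.8378) = -3.9524; log[Cu⁺] = -3.9524 / 2 = -1.9762; [Cu⁺] = 10^(-1.9762) ≈ 0.011 M.

0.011 M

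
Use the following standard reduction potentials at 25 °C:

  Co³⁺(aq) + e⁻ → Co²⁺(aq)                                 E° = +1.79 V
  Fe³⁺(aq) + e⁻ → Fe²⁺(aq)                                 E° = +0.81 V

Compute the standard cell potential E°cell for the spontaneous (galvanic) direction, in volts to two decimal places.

The Co³⁺/Co²⁺ couple has the higher reduction potential, so it is the cathode; Fe³⁺/Fe²⁺ is oxidised at the anode.
E°cell = E°(cathode) − E°(anode) = (+1.79) − (+0.81) = +0.98 V.

+0.98 V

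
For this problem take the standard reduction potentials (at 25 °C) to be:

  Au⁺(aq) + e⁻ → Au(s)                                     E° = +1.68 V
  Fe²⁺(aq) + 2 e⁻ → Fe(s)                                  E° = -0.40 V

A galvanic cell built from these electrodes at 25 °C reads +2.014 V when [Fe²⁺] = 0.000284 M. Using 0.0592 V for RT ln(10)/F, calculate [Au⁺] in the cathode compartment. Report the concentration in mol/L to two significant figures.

Au⁺/Au is the cathode, Fe²⁺/Fe the anode: E°cell = +2.08 V, n = 2.
Overall reaction: 2 Au⁺(aq) + Fe(s) → 2 Au(s) + Fe²⁺(aq); Q = [Fe²⁺]^1/[Au⁺]^2.
From E = E° − (0.0592/n) log Q: log Q = (E° − E)·n/0.0592 = (+2.08 − (+2.014))·2/0.0592 = 2.2297.
So 2·log[Au⁺] = 1·log(0.000284) − log Q = -3.5467 − (2.2297) = -5.7764; log[Au⁺] = -5.7764 / 2 = -2.8882; [Au⁺] = 10^(-2.8882) ≈ 0.0013 M.

0.0013 M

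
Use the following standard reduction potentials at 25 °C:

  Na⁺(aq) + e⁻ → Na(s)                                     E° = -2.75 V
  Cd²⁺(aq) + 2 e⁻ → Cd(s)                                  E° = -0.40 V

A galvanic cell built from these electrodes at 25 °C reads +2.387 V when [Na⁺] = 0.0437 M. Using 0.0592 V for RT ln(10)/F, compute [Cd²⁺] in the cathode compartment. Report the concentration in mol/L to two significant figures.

0.034 M

Cd²⁺/Cd is the cathode, Na⁺/Na the anode: E°cell = +2.35 V, n = 2.
Overall reaction: Cd²⁺(aq) + 2 Na(s) → Cd(s) + 2 Na⁺(aq); Q = [Na⁺]^2/[Cd²⁺]^1.
From E = E° − (0.0592/n) log Q: log Q = (E° − E)·n/0.0592 = (+2.35 − (+2.387))·2/0.0592 = -1.2500.
So 1·log[Cd²⁺] = 2·log(0.0437) − log Q = -2.7190 − (-1.2500) = -1.4690; [Cd²⁺] = 10^(-1.4690) ≈ 0.034 M.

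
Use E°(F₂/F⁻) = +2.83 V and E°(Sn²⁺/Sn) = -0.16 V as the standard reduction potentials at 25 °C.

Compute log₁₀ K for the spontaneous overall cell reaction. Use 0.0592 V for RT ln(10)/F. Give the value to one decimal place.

Cathode: F₂/F⁻; anode: Sn²⁺/Sn. E°cell = +2.99 V, n = 2.
log K = nE°cell / 0.0592 = (2)(+2.99) / 0.0592 = 101.0.

101.0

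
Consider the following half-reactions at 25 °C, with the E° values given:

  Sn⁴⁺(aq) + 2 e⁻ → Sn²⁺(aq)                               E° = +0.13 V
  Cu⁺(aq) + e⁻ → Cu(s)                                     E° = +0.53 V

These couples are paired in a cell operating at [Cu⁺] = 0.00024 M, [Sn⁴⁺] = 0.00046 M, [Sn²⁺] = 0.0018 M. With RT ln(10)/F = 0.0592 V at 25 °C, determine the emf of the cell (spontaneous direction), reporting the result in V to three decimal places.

Cu⁺/Cu is the cathode (higher E°), Sn⁴⁺/Sn²⁺ the anode: E°cell = +0.53 − (+0.13) = +0.40 V, n = 2.
Overall: 2 Cu⁺(aq) + Sn²⁺(aq) → 2 Cu(s) + Sn⁴⁺(aq)
Q = [Sn⁴⁺] / ([Cu⁺]^2·[Sn²⁺]); log Q = 6.647.
E = E° − (0.0592/n) log Q = +0.40 − (0.0592/2)(6.647) = +0.203 V.

+0.203 V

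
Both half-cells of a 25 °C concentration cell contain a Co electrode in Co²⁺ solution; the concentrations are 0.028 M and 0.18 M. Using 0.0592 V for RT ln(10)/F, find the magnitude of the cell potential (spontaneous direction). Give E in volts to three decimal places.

For a concentration cell E°cell = 0. The 0.18 M side is the cathode (reduction is favoured where [Co²⁺] is higher).
With n = 2, E = −(0.0592/2) log([Co²⁺]ₐₙ/[Co²⁺]꜀ₐₜ) = −(0.0592/2) log(0.028/0.18) = −(0.0592/2)(-0.808) = +0.024 V.

+0.024 V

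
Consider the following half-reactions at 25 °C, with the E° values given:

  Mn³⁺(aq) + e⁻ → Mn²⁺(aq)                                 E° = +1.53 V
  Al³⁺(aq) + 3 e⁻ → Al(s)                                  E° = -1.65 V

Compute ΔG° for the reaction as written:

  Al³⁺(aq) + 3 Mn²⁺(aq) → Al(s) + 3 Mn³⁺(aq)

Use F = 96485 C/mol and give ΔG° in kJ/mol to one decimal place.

+920.5 kJ/mol

As written, Al³⁺/Al is reduced (cathode) and Mn³⁺/Mn²⁺ is oxidised (anode), so E°cell = (-1.65) − (+1.53) = -3.18 V.
Balancing electrons gives n = 3.
ΔG° = −nFE° = −(3)(96485)(-3.18) = 920,467 J = +920.5 kJ/mol.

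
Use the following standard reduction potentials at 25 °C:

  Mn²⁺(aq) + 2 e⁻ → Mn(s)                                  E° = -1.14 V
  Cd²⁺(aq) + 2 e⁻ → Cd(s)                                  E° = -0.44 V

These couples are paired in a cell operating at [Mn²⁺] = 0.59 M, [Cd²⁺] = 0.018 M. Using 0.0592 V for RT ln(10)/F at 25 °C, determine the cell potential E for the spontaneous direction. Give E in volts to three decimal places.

+0.655 V

Cd²⁺/Cd is the cathode (higher E°), Mn²⁺/Mn the anode: E°cell = -0.44 − (-1.14) = +0.70 V, n = 2.
Overall: Cd²⁺(aq) + Mn(s) → Cd(s) + Mn²⁺(aq)
Q = [Mn²⁺] / ([Cd²⁺]); log Q = 1.516.
E = E° − (0.0592/n) log Q = +0.70 − (0.0592/2)(1.516) = +0.655 V.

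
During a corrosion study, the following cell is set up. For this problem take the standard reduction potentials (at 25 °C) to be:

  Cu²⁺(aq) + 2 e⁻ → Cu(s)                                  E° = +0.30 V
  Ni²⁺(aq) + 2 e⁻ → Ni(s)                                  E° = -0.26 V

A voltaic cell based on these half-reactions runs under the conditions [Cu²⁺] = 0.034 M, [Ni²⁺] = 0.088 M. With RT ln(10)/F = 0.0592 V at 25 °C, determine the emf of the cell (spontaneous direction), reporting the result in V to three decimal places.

Cu²⁺/Cu is the cathode (higher E°), Ni²⁺/Ni the anode: E°cell = +0.30 − (-0.26) = +0.56 V, n = 2.
Overall: Cu²⁺(aq) + Ni(s) → Cu(s) + Ni²⁺(aq)
Q = [Ni²⁺] / ([Cu²⁺]); log Q = 0.413.
E = E° − (0.0592/n) log Q = +0.56 − (0.0592/2)(0.413) = +0.548 V.

+0.548 V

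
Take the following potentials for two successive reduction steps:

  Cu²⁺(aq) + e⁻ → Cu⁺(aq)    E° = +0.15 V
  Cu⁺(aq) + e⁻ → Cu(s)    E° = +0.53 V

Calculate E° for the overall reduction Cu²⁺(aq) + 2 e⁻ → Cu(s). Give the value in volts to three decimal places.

Adding the free-energy changes (−nFE°) of the two steps gives −n₃FE°₃ = −n₁FE°₁ − n₂FE°₂.
E°₃ = (1×+0.15 + 1×+0.53) / 2 = (+0.680) / 2 = +0.340 V.

+0.340 V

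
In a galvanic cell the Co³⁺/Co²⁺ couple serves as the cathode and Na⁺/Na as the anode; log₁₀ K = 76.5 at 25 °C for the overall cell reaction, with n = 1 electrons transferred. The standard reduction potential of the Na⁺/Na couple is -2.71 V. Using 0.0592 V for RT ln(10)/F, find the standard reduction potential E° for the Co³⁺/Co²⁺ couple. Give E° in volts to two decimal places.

E°cell = (0.0592/n)·log K = (0.0592/1)(76.5) = +4.529 V.
Since Co³⁺/Co²⁺ is the cathode and Na⁺/Na the anode, E°cell = E°(Co³⁺/Co²⁺) − E°(Na⁺/Na).
So E°(Co³⁺/Co²⁺) = E°cell + E°(Na⁺/Na) = +4.529 + (-2.71) = +1.82 V.

+1.82 V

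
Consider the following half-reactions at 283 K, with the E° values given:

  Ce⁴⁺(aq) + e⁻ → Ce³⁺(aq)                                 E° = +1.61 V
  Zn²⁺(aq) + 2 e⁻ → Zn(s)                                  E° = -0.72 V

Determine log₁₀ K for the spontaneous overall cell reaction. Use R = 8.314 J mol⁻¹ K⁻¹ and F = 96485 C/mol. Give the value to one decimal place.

Cathode: Ce⁴⁺/Ce³⁺; anode: Zn²⁺/Zn. E°cell = (+1.61) − (-0.72) = +2.33 V, with n = 2.
ΔG° = −nFE° = −RT ln K, so ln K = nFE°/(RT) = (2)(96485)(+2.33) / ((8.314)(283)) = 191.095.
log₁₀ K = 191.095 / ln 10 = 83.0.

83.0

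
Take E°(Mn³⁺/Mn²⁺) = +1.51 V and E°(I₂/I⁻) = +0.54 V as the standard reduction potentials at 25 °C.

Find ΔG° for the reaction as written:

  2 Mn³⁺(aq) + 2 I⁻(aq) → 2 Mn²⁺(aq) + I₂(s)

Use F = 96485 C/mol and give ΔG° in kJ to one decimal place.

As written, Mn³⁺/Mn²⁺ is reduced (cathode) and I₂/I⁻ is oxidised (anode), so E°cell = (+1.51) − (+0.54) = +0.97 V.
Balancing electrons gives n = 2.
ΔG° = −nFE° = −(2)(96485)(+0.97) = -187,181 J = -187.2 kJ.

-187.2 kJ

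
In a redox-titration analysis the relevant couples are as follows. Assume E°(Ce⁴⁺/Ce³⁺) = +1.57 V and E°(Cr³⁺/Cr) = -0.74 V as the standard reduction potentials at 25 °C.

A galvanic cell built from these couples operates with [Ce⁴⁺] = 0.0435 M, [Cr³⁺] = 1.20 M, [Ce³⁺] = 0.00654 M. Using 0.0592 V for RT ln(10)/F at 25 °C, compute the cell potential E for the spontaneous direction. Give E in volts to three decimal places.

+2.357 V

Ce⁴⁺/Ce³⁺ is the cathode (higher E°), Cr³⁺/Cr the anode: E°cell = +1.57 − (-0.74) = +2.31 V, n = 3.
Overall: 3 Ce⁴⁺(aq) + Cr(s) → 3 Ce³⁺(aq) + Cr³⁺(aq)
Q = [Ce³⁺]^3·[Cr³⁺] / ([Ce⁴⁺]^3); log Q = -2.390.
E = E° − (0.0592/n) log Q = +2.31 − (0.0592/3)(-2.390) = +2.357 V.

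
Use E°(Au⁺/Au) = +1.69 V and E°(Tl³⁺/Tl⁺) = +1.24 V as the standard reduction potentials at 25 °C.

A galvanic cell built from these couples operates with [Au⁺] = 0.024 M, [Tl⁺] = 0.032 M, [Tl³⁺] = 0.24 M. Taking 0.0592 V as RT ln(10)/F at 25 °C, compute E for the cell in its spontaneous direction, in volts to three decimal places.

Au⁺/Au is the cathode (higher E°), Tl³⁺/Tl⁺ the anode: E°cell = +1.69 − (+1.24) = +0.45 V, n = 2.
Overall: 2 Au⁺(aq) + Tl⁺(aq) → 2 Au(s) + Tl³⁺(aq)
Q = [Tl³⁺] / ([Au⁺]^2·[Tl⁺]); log Q = 4.115.
E = E° − (0.0592/n) log Q = +0.45 − (0.0592/2)(4.115) = +0.328 V.

+0.328 V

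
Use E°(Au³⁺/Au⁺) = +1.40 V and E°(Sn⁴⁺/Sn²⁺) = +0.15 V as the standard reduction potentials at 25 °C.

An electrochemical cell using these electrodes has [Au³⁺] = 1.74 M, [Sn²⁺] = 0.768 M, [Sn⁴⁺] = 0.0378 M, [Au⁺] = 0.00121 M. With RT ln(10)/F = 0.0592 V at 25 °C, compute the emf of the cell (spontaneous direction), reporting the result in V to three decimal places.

Au³⁺/Au⁺ is the cathode (higher E°), Sn⁴⁺/Sn²⁺ the anode: E°cell = +1.40 − (+0.15) = +1.25 V, n = 2.
Overall: Au³⁺(aq) + Sn²⁺(aq) → Au⁺(aq) + Sn⁴⁺(aq)
Q = [Au⁺]·[Sn⁴⁺] / ([Au³⁺]·[Sn²⁺]); log Q = -4.466.
E = E° − (0.0592/n) log Q = +1.25 − (0.0592/2)(-4.466) = +1.382 V.

+1.382 V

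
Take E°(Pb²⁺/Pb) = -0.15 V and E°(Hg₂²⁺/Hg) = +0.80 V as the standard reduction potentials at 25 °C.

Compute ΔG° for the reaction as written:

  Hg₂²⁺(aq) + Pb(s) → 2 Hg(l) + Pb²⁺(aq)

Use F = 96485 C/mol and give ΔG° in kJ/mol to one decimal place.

-183.3 kJ/mol

As written, Hg₂²⁺/Hg is reduced (cathode) and Pb²⁺/Pb is oxidised (anode), so E°cell = (+0.80) − (-0.15) = +0.95 V.
Balancing electrons gives n = 2.
ΔG° = −nFE° = −(2)(96485)(+0.95) = -183,322 J = -183.3 kJ/mol.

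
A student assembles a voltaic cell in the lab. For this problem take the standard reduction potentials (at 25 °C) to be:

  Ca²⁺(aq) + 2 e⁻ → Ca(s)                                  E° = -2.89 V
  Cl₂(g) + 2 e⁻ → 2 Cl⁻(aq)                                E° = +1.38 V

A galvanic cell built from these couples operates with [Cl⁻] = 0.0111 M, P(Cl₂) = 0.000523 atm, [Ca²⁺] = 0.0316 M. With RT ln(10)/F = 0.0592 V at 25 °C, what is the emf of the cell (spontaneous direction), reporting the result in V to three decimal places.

Cl₂/Cl⁻ is the cathode (higher E°), Ca²⁺/Ca the anode: E°cell = +1.38 − (-2.89) = +4.27 V, n = 2.
Overall: Cl₂(g) + Ca(s) → 2 Cl⁻(aq) + Ca²⁺(aq)
Q = [Cl⁻]^2·[Ca²⁺] / (P(Cl₂)); log Q = -2.128.
E = E° − (0.0592/n) log Q = +4.27 − (0.0592/2)(-2.128) = +4.333 V.

+4.333 V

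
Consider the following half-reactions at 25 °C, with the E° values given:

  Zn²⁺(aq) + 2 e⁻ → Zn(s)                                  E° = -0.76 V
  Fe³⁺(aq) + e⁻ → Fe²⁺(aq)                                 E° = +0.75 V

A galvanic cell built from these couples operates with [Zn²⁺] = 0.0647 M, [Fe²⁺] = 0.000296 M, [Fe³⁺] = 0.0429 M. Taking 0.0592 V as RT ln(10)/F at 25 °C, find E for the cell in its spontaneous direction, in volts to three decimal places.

Fe³⁺/Fe²⁺ is the cathode (higher E°), Zn²⁺/Zn the anode: E°cell = +0.75 − (-0.76) = +1.51 V, n = 2.
Overall: 2 Fe³⁺(aq) + Zn(s) → 2 Fe²⁺(aq) + Zn²⁺(aq)
Q = [Fe²⁺]^2·[Zn²⁺] / ([Fe³⁺]^2); log Q = -5.511.
E = E° − (0.0592/n) log Q = +1.51 − (0.0592/2)(-5.511) = +1.673 V.

+1.673 V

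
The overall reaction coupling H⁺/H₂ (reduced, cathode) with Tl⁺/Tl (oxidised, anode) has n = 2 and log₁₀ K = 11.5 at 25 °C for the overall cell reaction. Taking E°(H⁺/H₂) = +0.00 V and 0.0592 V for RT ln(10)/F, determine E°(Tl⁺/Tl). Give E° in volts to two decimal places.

-0.34 V

E°cell = (0.0592/n)·log K = (0.0592/2)(11.5) = +0.340 V.
Since H⁺/H₂ is the cathode and Tl⁺/Tl the anode, E°cell = E°(H⁺/H₂) − E°(Tl⁺/Tl).
So E°(Tl⁺/Tl) = E°(H⁺/H₂) − E°cell = (+0.00) − (+0.340) = -0.34 V.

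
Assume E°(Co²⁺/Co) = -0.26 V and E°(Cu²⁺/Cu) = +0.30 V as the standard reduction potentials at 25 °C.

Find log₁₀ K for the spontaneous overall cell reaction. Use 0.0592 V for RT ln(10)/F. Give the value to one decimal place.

18.9

Cathode: Cu²⁺/Cu; anode: Co²⁺/Co. E°cell = +0.56 V, n = 2.
log K = nE°cell / 0.0592 = (2)(+0.56) / 0.0592 = 18.9.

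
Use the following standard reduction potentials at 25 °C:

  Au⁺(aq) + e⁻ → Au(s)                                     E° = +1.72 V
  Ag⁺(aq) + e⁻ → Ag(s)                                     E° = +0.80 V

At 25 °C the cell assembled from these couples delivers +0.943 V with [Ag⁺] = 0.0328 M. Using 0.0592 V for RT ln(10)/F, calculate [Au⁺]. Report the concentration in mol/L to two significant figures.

0.080 M

Au⁺/Au is the cathode, Ag⁺/Ag the anode: E°cell = +0.92 V, n = 1.
Overall reaction: Au⁺(aq) + Ag(s) → Au(s) + Ag⁺(aq); Q = [Ag⁺]^1/[Au⁺]^1.
From E = E° − (0.0592/n) log Q: log Q = (E° − E)·n/0.0592 = (+0.92 − (+0.943))·1/0.0592 = -0.3885.
So 1·log[Au⁺] = 1·log(0.0328) − log Q = -1.4841 − (-0.3885) = -1.0956; [Au⁺] = 10^(-1.0956) ≈ 0.080 M.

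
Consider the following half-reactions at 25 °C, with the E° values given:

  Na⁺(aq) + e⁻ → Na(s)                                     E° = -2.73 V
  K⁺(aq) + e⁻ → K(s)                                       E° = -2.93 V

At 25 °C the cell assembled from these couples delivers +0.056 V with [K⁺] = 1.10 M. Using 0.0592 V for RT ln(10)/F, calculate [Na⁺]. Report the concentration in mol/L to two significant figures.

0.0041 M

Na⁺/Na is the cathode, K⁺/K the anode: E°cell = +0.20 V, n = 1.
Overall reaction: Na⁺(aq) + K(s) → Na(s) + K⁺(aq); Q = [K⁺]^1/[Na⁺]^1.
From E = E° − (0.0592/n) log Q: log Q = (E° − E)·n/0.0592 = (+0.20 − (+0.056))·1/0.0592 = 2.4324.
So 1·log[Na⁺] = 1·log(1.1) − log Q = 0.0414 − (2.4324) = -2.3910; [Na⁺] = 10^(-2.3910) ≈ 0.0041 M.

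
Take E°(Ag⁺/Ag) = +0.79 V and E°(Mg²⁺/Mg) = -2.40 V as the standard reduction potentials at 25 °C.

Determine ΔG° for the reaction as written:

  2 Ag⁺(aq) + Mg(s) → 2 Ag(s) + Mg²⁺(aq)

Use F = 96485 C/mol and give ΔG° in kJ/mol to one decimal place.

-615.6 kJ/mol

As written, Ag⁺/Ag is reduced (cathode) and Mg²⁺/Mg is oxidised (anode), so E°cell = (+0.79) − (-2.40) = +3.19 V.
Balancing electrons gives n = 2.
ΔG° = −nFE° = −(2)(96485)(+3.19) = -615,574 J = -615.6 kJ/mol.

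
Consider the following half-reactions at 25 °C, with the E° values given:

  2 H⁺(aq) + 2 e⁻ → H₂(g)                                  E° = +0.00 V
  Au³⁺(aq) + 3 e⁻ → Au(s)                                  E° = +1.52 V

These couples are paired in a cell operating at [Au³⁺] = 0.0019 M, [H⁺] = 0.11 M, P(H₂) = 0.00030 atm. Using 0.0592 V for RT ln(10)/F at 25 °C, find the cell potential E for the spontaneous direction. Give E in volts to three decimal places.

Au³⁺/Au is the cathode (higher E°), H⁺/H₂ the anode: E°cell = +1.52 − (+0.00) = +1.52 V, n = 6.
Overall: 2 Au³⁺(aq) + 3 H₂(g) → 2 Au(s) + 6 H⁺(aq)
Q = [H⁺]^6 / ([Au³⁺]^2·P(H₂)^3); log Q = 10.259.
E = E° − (0.0592/n) log Q = +1.52 − (0.0592/6)(10.259) = +1.419 V.

+1.419 V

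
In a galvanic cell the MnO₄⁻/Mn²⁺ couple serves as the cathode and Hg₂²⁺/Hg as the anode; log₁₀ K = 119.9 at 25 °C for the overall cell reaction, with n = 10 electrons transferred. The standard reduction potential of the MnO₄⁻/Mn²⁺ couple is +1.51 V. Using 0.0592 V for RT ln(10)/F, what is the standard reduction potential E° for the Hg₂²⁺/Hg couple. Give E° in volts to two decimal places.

E°cell = (0.0592/n)·log K = (0.0592/10)(119.9) = +0.710 V.
Since MnO₄⁻/Mn²⁺ is the cathode and Hg₂²⁺/Hg the anode, E°cell = E°(MnO₄⁻/Mn²⁺) − E°(Hg₂²⁺/Hg).
So E°(Hg₂²⁺/Hg) = E°(MnO₄⁻/Mn²⁺) − E°cell = (+1.51) − (+0.710) = +0.80 V.

+0.80 V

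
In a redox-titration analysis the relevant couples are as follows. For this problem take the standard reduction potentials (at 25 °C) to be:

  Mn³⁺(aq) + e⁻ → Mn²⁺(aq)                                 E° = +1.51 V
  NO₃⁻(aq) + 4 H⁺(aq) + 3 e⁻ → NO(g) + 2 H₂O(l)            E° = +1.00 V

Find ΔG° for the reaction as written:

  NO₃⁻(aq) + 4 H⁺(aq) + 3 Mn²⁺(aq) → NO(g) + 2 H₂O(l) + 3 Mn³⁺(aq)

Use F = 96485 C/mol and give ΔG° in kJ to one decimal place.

+147.6 kJ

As written, NO₃⁻/NO is reduced (cathode) and Mn³⁺/Mn²⁺ is oxidised (anode), so E°cell = (+1.00) − (+1.51) = -0.51 V.
Balancing electrons gives n = 3.
ΔG° = −nFE° = −(3)(96485)(-0.51) = 147,622 J = +147.6 kJ.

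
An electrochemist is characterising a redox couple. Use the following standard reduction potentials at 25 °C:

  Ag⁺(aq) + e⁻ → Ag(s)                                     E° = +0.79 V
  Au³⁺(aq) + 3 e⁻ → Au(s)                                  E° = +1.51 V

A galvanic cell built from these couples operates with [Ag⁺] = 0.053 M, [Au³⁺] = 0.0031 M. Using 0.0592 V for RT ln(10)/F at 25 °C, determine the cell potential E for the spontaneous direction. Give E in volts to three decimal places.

+0.746 V

Au³⁺/Au is the cathode (higher E°), Ag⁺/Ag the anode: E°cell = +1.51 − (+0.79) = +0.72 V, n = 3.
Overall: Au³⁺(aq) + 3 Ag(s) → Au(s) + 3 Ag⁺(aq)
Q = [Ag⁺]^3 / ([Au³⁺]); log Q = -1.319.
E = E° − (0.0592/n) log Q = +0.72 − (0.0592/3)(-1.319) = +0.746 V.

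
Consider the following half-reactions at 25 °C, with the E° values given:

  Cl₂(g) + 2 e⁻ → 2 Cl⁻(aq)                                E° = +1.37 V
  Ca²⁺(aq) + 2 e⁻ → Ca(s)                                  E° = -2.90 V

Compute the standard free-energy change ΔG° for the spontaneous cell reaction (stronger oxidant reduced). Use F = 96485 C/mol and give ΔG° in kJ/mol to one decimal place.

Cl₂/Cl⁻ (E° = +1.37 V) is the cathode; Ca²⁺/Ca (E° = -2.90 V) is the anode, so E°cell = +4.27 V.
Balancing electrons gives n = 2 (lcm of 2 and 2).
ΔG° = −nFE° = −(2)(96485)(+4.27) = -823,982 J = -824.0 kJ/mol.

-824.0 kJ/mol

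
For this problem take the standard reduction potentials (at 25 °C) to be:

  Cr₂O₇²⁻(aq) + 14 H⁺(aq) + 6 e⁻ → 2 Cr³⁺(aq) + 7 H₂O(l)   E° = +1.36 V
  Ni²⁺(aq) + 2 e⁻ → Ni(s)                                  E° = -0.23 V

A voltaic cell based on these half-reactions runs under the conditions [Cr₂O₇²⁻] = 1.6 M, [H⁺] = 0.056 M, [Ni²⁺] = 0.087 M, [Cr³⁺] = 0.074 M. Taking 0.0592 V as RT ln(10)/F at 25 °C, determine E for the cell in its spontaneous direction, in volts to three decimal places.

Cr₂O₇²⁻/Cr³⁺ is the cathode (higher E°), Ni²⁺/Ni the anode: E°cell = +1.36 − (-0.23) = +1.59 V, n = 6.
Overall: Cr₂O₇²⁻(aq) + 14 H⁺(aq) + 3 Ni(s) → 2 Cr³⁺(aq) + 7 H₂O(l) + 3 Ni²⁺(aq)
Q = [Cr³⁺]^2·[Ni²⁺]^3 / ([Cr₂O₇²⁻]·[H⁺]^14); log Q = 11.878.
E = E° − (0.0592/n) log Q = +1.59 − (0.0592/6)(11.878) = +1.473 V.

+1.473 V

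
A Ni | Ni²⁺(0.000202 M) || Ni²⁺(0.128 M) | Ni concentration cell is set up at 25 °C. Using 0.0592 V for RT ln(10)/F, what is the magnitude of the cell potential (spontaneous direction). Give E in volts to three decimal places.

For a concentration cell E°cell = 0. The 0.128 M side is the cathode (reduction is favoured where [Ni²⁺] is higher).
With n = 2, E = −(0.0592/2) log([Ni²⁺]ₐₙ/[Ni²⁺]꜀ₐₜ) = −(0.0592/2) log(0.000202/0.128) = −(0.0592/2)(-2.802) = +0.083 V.

+0.083 V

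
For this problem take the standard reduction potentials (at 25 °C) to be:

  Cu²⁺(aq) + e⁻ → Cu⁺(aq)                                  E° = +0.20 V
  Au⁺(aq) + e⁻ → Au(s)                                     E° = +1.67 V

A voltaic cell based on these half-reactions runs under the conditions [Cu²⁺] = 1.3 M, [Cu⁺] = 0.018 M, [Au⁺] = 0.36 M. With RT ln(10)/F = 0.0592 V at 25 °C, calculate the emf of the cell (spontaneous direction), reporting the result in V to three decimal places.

+1.334 V

Au⁺/Au is the cathode (higher E°), Cu²⁺/Cu⁺ the anode: E°cell = +1.67 − (+0.20) = +1.47 V, n = 1.
Overall: Au⁺(aq) + Cu⁺(aq) → Au(s) + Cu²⁺(aq)
Q = [Cu²⁺] / ([Au⁺]·[Cu⁺]); log Q = 2.302.
E = E° − (0.0592/n) log Q = +1.47 − (0.0592/1)(2.302) = +1.334 V.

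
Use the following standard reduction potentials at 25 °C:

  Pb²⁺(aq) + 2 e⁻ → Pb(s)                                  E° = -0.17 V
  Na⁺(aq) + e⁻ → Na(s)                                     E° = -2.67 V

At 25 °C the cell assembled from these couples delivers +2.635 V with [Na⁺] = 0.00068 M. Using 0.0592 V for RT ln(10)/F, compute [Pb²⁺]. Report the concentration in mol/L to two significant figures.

Pb²⁺/Pb is the cathode, Na⁺/Na the anode: E°cell = +2.50 V, n = 2.
Overall reaction: Pb²⁺(aq) + 2 Na(s) → Pb(s) + 2 Na⁺(aq); Q = [Na⁺]^2/[Pb²⁺]^1.
From E = E° − (0.0592/n) log Q: log Q = (E° − E)·n/0.0592 = (+2.50 − (+2.635))·2/0.0592 = -4.5608.
So 1·log[Pb²⁺] = 2·log(0.00068) − log Q = -6.3350 − (-4.5608) = -1.7742; [Pb²⁺] = 10^(-1.7742) ≈ 0.017 M.

0.017 M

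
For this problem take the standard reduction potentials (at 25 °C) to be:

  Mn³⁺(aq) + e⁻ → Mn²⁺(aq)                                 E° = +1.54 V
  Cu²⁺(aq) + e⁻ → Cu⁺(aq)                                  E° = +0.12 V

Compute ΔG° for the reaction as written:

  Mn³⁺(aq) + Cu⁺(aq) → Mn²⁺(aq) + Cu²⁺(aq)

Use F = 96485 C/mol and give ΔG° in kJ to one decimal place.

As written, Mn³⁺/Mn²⁺ is reduced (cathode) and Cu²⁺/Cu⁺ is oxidised (anode), so E°cell = (+1.54) − (+0.12) = +1.42 V.
Balancing electrons gives n = 1.
ΔG° = −nFE° = −(1)(96485)(+1.42) = -137,009 J = -137.0 kJ.

-137.0 kJ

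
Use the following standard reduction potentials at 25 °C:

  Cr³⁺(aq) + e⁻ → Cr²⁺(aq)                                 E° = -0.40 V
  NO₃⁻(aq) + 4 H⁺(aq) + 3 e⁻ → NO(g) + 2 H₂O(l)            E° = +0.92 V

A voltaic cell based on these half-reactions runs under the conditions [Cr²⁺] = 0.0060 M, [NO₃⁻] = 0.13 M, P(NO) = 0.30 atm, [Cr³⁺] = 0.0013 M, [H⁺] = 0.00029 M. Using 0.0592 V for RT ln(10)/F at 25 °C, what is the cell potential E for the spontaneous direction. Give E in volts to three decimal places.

NO₃⁻/NO is the cathode (higher E°), Cr³⁺/Cr²⁺ the anode: E°cell = +0.92 − (-0.40) = +1.32 V, n = 3.
Overall: NO₃⁻(aq) + 4 H⁺(aq) + 3 Cr²⁺(aq) → NO(g) + 2 H₂O(l) + 3 Cr³⁺(aq)
Q = P(NO)·[Cr³⁺]^3 / ([NO₃⁻]·[H⁺]^4·[Cr²⁺]^3); log Q = 12.521.
E = E° − (0.0592/n) log Q = +1.32 − (0.0592/3)(12.521) = +1.073 V.

+1.073 V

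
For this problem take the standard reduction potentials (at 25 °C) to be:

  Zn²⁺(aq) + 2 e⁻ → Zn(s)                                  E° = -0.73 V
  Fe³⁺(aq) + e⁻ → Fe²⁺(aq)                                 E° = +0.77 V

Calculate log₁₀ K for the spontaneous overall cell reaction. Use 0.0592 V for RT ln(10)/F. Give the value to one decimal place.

Cathode: Fe³⁺/Fe²⁺; anode: Zn²⁺/Zn. E°cell = +1.50 V, n = 2.
log K = nE°cell / 0.0592 = (2)(+1.50) / 0.0592 = 50.7.

50.7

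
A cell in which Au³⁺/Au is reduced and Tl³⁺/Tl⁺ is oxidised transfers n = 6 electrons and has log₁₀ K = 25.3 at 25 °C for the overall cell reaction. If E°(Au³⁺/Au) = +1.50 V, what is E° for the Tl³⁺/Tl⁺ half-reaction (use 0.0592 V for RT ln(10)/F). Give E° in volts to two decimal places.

E°cell = (0.0592/n)·log K = (0.0592/6)(25.3) = +0.250 V.
Since Au³⁺/Au is the cathode and Tl³⁺/Tl⁺ the anode, E°cell = E°(Au³⁺/Au) − E°(Tl³⁺/Tl⁺).
So E°(Tl³⁺/Tl⁺) = E°(Au³⁺/Au) − E°cell = (+1.50) − (+0.250) = +1.25 V.

+1.25 V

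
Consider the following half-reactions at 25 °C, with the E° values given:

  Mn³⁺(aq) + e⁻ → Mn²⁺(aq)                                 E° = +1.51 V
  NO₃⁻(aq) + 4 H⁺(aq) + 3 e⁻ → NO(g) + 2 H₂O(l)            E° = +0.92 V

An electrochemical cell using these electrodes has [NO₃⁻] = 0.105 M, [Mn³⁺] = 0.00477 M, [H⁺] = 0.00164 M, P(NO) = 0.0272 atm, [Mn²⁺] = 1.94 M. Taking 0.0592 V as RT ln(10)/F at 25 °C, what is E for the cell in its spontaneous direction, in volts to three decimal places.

+0.644 V

Mn³⁺/Mn²⁺ is the cathode (higher E°), NO₃⁻/NO the anode: E°cell = +1.51 − (+0.92) = +0.59 V, n = 3.
Overall: 3 Mn³⁺(aq) + NO(g) + 2 H₂O(l) → 3 Mn²⁺(aq) + NO₃⁻(aq) + 4 H⁺(aq)
Q = [Mn²⁺]^3·[NO₃⁻]·[H⁺]^4 / ([Mn³⁺]^3·P(NO)); log Q = -2.726.
E = E° − (0.0592/n) log Q = +0.59 − (0.0592/3)(-2.726) = +0.644 V.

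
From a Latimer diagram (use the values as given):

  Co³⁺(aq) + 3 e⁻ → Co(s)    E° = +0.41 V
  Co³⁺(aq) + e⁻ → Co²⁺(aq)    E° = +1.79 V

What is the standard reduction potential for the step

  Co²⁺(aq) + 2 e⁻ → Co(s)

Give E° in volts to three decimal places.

Sequential free energies add, so n₃E°₃ = n₁E°₁ + n₂E°₂.
With n₃ = 3, and the known step contributing 1×(+1.79) V, the unknown satisfies 2·E° = 3×(+0.41) − 1×(+1.79) = -0.560.
E° = -0.560 / 2 = -0.280 V.

-0.280 V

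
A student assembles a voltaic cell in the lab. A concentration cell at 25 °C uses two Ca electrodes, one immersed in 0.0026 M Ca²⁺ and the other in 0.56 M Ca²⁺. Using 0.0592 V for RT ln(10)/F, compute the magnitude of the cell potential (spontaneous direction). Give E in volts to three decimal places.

For a concentration cell E°cell = 0. The 0.56 M side is the cathode (reduction is favoured where [Ca²⁺] is higher).
With n = 2, E = −(0.0592/2) log([Ca²⁺]ₐₙ/[Ca²⁺]꜀ₐₜ) = −(0.0592/2) log(0.0026/0.56) = −(0.0592/2)(-2.333) = +0.069 V.

+0.069 V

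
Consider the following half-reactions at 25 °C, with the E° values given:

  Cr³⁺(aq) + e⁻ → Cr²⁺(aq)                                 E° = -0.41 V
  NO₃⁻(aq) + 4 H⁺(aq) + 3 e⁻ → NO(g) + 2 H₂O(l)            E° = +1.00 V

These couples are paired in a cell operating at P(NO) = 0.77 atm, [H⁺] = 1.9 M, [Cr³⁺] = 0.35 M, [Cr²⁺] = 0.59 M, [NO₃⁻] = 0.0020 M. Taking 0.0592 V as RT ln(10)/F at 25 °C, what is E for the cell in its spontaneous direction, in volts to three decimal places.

NO₃⁻/NO is the cathode (higher E°), Cr³⁺/Cr²⁺ the anode: E°cell = +1.00 − (-0.41) = +1.41 V, n = 3.
Overall: NO₃⁻(aq) + 4 H⁺(aq) + 3 Cr²⁺(aq) → NO(g) + 2 H₂O(l) + 3 Cr³⁺(aq)
Q = P(NO)·[Cr³⁺]^3 / ([NO₃⁻]·[H⁺]^4·[Cr²⁺]^3); log Q = 0.790.
E = E° − (0.0592/n) log Q = +1.41 − (0.0592/3)(0.790) = +1.394 V.

+1.394 V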